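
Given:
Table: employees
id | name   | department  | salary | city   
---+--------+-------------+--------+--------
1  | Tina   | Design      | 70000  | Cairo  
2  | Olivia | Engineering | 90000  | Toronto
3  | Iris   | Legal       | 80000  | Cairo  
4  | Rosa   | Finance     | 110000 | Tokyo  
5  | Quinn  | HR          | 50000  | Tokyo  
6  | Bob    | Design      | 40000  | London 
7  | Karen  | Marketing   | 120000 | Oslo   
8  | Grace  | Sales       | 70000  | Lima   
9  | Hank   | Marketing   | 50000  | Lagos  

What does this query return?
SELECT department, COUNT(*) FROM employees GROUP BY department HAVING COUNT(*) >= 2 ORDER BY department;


Groups with count >= 2:
  Design: 2 -> PASS
  Marketing: 2 -> PASS
  Engineering: 1 -> filtered out
  Finance: 1 -> filtered out
  HR: 1 -> filtered out
  Legal: 1 -> filtered out
  Sales: 1 -> filtered out


2 groups:
Design, 2
Marketing, 2


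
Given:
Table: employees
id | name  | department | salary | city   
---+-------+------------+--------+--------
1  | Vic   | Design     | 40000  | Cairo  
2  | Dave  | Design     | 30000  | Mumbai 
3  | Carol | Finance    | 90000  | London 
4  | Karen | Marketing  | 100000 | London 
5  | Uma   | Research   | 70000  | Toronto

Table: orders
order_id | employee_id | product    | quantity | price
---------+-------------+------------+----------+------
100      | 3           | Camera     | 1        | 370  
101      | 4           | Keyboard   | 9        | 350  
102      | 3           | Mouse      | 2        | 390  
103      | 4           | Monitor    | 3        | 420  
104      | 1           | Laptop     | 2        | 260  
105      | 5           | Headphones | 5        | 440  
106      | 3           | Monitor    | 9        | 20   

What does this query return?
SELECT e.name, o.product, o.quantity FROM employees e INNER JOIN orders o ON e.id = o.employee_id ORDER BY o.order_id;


Joining employees.id = orders.employee_id:
  employee Carol (id=3) -> order Camera
  employee Karen (id=4) -> order Keyboard
  employee Carol (id=3) -> order Mouse
  employee Karen (id=4) -> order Monitor
  employee Vic (id=1) -> order Laptop
  employee Uma (id=5) -> order Headphones
  employee Carol (id=3) -> order Monitor


7 rows:
Carol, Camera, 1
Karen, Keyboard, 9
Carol, Mouse, 2
Karen, Monitor, 3
Vic, Laptop, 2
Uma, Headphones, 5
Carol, Monitor, 9


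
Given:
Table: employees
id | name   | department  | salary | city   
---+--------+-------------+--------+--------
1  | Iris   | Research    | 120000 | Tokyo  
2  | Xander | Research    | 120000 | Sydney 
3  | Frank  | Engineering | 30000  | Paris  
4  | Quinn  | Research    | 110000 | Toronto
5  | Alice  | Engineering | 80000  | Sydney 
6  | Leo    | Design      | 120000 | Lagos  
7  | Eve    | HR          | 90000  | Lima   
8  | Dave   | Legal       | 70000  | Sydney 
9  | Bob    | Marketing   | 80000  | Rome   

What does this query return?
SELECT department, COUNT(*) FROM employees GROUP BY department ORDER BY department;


Assigning each row to its department group:
  Iris -> Research
  Xander -> Research
  Frank -> Engineering
  Quinn -> Research
  Alice -> Engineering
  Leo -> Design
  Eve -> HR
  Dave -> Legal
  Bob -> Marketing


6 groups:
Design, 1
Engineering, 2
HR, 1
Legal, 1
Marketing, 1
Research, 3


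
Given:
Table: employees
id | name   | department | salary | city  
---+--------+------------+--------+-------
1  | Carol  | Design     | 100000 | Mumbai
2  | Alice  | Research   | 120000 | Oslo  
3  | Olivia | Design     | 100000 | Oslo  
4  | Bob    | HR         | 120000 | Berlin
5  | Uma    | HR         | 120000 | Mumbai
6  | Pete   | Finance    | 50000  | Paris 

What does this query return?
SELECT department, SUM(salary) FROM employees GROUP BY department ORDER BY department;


Summing salary within each department:
  Design: 100000 + 100000 = 200000
  Finance: 50000 = 50000
  HR: 120000 + 120000 = 240000
  Research: 120000 = 120000


4 groups:
Design, 200000
Finance, 50000
HR, 240000
Research, 120000


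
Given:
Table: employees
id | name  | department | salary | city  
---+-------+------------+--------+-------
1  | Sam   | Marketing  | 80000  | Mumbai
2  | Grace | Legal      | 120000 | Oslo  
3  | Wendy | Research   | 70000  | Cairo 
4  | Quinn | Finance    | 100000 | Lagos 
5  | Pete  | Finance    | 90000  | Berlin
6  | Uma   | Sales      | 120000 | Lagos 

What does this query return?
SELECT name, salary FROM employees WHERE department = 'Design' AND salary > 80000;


Filtering: department = 'Design' AND salary > 80000
Matching: 0 rows

Empty result set (0 rows)


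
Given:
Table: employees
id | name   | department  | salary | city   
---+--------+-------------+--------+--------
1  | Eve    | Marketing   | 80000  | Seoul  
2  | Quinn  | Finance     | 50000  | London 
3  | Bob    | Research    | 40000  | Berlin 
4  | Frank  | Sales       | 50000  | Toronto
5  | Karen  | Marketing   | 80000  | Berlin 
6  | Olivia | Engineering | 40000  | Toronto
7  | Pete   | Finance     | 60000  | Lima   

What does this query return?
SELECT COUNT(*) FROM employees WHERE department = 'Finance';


Counting rows where department = 'Finance'
  Quinn -> MATCH
  Pete -> MATCH


2


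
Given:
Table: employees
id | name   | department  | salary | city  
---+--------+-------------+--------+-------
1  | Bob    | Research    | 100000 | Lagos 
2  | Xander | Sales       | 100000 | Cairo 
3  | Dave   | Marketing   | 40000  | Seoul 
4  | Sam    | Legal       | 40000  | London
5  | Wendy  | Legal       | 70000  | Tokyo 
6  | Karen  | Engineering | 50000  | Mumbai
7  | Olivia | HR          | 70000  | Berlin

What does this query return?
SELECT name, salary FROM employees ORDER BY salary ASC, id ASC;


Sorting by salary ASC, then id ASC for ties

7 rows:
Dave, 40000
Sam, 40000
Karen, 50000
Wendy, 70000
Olivia, 70000
Bob, 100000
Xander, 100000


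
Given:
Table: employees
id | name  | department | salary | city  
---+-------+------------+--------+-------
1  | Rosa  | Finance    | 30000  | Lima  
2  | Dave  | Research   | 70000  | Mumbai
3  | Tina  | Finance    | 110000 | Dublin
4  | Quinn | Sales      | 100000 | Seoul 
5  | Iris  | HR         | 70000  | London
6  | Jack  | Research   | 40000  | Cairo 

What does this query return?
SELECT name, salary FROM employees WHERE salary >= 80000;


Filtering: salary >= 80000
Matching: 2 rows

2 rows:
Tina, 110000
Quinn, 100000


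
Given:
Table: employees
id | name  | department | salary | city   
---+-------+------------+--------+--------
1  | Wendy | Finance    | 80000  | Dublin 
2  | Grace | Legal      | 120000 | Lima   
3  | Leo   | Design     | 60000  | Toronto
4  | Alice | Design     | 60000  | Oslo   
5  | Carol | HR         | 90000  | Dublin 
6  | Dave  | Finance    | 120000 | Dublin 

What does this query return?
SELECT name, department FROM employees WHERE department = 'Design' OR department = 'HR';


Filtering: department = 'Design' OR 'HR'
Matching: 3 rows

3 rows:
Leo, Design
Alice, Design
Carol, HR


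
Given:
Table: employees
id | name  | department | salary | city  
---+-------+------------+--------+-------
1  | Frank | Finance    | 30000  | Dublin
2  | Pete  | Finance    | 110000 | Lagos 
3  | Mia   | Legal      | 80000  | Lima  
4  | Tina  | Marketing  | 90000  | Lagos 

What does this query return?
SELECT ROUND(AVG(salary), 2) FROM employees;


SUM(salary) = 310000
COUNT = 4
ROUND(AVG, 2) = ROUND(310000 / 4, 2) = 77500.0

77500.0


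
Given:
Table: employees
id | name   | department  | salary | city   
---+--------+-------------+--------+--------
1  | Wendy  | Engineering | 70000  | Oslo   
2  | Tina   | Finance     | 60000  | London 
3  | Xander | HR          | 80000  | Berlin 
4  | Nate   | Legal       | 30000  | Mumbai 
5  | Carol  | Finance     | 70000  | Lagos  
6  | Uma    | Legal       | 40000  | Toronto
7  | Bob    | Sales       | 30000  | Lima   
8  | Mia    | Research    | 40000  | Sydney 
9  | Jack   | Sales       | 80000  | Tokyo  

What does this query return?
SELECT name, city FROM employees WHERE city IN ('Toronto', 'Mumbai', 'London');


Filtering: city IN ('Toronto', 'Mumbai', 'London')
Matching: 3 rows

3 rows:
Tina, London
Nate, Mumbai
Uma, Toronto


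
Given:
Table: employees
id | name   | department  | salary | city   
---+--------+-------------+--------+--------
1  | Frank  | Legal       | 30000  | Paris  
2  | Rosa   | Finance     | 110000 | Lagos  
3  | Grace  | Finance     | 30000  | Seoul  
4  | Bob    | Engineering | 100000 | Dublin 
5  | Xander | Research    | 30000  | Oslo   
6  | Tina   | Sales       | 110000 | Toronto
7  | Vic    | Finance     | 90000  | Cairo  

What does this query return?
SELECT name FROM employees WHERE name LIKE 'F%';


LIKE 'F%' matches names starting with 'F'
Matching: 1

1 rows:
Frank


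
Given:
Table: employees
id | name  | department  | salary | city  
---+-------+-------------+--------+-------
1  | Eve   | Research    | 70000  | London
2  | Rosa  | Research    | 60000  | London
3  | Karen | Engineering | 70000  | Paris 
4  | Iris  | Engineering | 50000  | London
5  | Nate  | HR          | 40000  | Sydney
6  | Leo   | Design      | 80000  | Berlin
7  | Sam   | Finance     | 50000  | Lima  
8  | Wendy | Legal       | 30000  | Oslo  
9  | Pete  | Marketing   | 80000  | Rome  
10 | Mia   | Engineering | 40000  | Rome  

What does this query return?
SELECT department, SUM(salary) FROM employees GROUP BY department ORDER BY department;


Summing salary within each department:
  Design: 80000 = 80000
  Engineering: 70000 + 50000 + 40000 = 160000
  Finance: 50000 = 50000
  HR: 40000 = 40000
  Legal: 30000 = 30000
  Marketing: 80000 = 80000
  Research: 70000 + 60000 = 130000


7 groups:
Design, 80000
Engineering, 160000
Finance, 50000
HR, 40000
Legal, 30000
Marketing, 80000
Research, 130000


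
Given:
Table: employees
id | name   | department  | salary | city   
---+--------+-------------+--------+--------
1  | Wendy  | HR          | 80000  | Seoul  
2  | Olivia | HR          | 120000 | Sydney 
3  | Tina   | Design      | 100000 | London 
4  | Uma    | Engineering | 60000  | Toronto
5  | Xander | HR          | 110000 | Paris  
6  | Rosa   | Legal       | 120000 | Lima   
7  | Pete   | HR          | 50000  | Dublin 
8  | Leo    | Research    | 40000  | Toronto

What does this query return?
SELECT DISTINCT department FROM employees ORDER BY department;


All 'department' values (row order): HR, HR, Design, Engineering, HR, Legal, HR, Research
Removing duplicates leaves 5 unique value(s).

5 values:
Design
Engineering
HR
Legal
Research


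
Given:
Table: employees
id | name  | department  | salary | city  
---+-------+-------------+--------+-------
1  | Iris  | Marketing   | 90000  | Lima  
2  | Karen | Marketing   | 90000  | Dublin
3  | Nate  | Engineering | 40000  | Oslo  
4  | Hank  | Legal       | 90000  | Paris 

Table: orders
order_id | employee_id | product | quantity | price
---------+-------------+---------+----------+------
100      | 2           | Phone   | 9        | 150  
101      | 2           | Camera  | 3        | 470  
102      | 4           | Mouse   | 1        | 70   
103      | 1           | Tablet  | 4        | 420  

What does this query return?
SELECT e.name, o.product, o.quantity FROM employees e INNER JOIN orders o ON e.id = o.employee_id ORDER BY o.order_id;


Joining employees.id = orders.employee_id:
  employee Karen (id=2) -> order Phone
  employee Karen (id=2) -> order Camera
  employee Hank (id=4) -> order Mouse
  employee Iris (id=1) -> order Tablet


4 rows:
Karen, Phone, 9
Karen, Camera, 3
Hank, Mouse, 1
Iris, Tablet, 4


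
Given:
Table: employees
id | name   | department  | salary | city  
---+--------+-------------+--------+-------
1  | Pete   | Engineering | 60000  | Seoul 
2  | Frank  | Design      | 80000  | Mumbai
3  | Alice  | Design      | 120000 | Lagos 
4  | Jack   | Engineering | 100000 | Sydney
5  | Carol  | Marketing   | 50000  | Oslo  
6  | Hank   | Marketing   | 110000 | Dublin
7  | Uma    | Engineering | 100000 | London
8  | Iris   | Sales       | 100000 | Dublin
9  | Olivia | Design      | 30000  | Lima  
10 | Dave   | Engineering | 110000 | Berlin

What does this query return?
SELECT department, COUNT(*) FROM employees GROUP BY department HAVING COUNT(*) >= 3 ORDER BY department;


Groups with count >= 3:
  Design: 3 -> PASS
  Engineering: 4 -> PASS
  Marketing: 2 -> filtered out
  Sales: 1 -> filtered out


2 groups:
Design, 3
Engineering, 4


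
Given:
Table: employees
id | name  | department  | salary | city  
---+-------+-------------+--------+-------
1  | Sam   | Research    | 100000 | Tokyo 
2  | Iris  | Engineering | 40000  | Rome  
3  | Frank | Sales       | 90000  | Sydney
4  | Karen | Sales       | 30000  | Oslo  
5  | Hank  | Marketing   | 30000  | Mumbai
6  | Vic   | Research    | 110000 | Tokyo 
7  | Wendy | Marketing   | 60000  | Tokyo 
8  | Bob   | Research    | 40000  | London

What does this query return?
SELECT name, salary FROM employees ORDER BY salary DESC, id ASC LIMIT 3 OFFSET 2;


Sort by salary DESC (id ASC tiebreak), then skip 2 and take 3
Rows 3 through 5

3 rows:
Frank, 90000
Wendy, 60000
Iris, 40000


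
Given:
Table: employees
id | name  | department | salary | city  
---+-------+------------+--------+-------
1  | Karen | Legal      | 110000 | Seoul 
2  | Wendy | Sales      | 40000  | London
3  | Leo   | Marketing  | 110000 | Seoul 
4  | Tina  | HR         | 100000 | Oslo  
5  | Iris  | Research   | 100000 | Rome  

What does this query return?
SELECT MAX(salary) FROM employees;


Salaries: 110000, 40000, 110000, 100000, 100000
MAX = 110000

110000


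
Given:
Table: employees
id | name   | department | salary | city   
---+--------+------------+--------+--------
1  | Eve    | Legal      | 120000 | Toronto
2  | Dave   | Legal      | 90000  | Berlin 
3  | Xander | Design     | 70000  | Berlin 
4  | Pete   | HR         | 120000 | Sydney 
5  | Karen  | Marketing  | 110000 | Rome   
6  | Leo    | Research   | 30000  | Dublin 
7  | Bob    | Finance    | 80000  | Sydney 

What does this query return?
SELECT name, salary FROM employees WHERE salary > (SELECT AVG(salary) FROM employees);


Subquery: AVG(salary) = 88571.43
Filtering: salary > 88571.43
  Eve (120000) -> MATCH
  Dave (90000) -> MATCH
  Pete (120000) -> MATCH
  Karen (110000) -> MATCH


4 rows:
Eve, 120000
Dave, 90000
Pete, 120000
Karen, 110000


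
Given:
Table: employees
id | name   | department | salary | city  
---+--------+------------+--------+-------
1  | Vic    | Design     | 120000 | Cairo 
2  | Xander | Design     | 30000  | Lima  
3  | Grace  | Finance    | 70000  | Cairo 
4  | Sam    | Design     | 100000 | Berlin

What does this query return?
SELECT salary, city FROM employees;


Projecting columns: salary, city

4 rows:
120000, Cairo
30000, Lima
70000, Cairo
100000, Berlin


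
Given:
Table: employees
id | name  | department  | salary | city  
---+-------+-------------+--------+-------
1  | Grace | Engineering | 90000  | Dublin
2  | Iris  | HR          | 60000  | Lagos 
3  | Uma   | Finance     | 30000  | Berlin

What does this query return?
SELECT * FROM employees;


SELECT * returns all 3 rows with all columns

3 rows:
1, Grace, Engineering, 90000, Dublin
2, Iris, HR, 60000, Lagos
3, Uma, Finance, 30000, Berlin


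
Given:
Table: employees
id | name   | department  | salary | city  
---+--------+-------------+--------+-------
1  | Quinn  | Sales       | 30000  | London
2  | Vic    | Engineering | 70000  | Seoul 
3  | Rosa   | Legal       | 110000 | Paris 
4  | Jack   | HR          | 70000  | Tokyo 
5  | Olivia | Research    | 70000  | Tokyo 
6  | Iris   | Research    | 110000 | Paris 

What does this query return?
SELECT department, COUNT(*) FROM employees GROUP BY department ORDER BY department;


Assigning each row to its department group:
  Quinn -> Sales
  Vic -> Engineering
  Rosa -> Legal
  Jack -> HR
  Olivia -> Research
  Iris -> Research


5 groups:
Engineering, 1
HR, 1
Legal, 1
Research, 2
Sales, 1


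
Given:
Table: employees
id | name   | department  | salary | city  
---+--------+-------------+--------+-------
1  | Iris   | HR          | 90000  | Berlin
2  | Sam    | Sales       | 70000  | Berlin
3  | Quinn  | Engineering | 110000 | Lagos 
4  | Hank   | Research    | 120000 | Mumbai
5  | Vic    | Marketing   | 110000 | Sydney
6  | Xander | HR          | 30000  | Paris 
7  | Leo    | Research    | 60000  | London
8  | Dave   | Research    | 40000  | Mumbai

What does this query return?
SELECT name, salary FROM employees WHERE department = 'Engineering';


Filtering: department = 'Engineering'
Matching rows: 1

1 rows:
Quinn, 110000


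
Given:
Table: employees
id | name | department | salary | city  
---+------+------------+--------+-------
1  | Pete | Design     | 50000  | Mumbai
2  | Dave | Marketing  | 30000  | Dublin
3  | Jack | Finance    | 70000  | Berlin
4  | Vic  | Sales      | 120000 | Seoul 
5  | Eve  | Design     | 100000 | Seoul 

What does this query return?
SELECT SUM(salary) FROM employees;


SUM(salary) = 50000 + 30000 + 70000 + 120000 + 100000 = 370000

370000


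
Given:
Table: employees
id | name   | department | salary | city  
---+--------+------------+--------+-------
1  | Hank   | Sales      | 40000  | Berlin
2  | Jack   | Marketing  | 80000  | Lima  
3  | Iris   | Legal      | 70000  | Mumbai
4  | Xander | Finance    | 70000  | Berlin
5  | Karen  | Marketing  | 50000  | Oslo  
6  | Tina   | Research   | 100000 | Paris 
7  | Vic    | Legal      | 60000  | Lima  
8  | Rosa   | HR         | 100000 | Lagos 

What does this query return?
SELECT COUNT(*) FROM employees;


COUNT(*) counts all rows

8


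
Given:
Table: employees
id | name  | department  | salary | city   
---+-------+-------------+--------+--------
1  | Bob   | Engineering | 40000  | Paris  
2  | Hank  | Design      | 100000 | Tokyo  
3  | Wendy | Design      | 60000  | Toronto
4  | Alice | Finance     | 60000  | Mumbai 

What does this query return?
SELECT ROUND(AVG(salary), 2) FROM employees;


SUM(salary) = 260000
COUNT = 4
ROUND(AVG, 2) = ROUND(260000 / 4, 2) = 65000.0

65000.0


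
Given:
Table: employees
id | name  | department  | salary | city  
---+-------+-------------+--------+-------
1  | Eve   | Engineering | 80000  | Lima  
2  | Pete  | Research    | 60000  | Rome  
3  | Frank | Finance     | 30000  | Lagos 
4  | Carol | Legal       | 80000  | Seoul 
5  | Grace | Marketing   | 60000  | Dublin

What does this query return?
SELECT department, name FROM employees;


Projecting columns: department, name

5 rows:
Engineering, Eve
Research, Pete
Finance, Frank
Legal, Carol
Marketing, Grace


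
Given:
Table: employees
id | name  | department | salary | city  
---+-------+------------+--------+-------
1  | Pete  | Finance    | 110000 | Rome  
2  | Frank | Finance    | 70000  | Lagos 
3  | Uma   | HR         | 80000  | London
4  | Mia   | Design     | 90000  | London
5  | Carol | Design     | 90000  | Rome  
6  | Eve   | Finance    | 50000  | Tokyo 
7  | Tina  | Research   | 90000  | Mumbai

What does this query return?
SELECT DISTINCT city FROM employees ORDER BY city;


All 'city' values (row order): Rome, Lagos, London, London, Rome, Tokyo, Mumbai
Removing duplicates leaves 5 unique value(s).

5 values:
Lagos
London
Mumbai
Rome
Tokyo


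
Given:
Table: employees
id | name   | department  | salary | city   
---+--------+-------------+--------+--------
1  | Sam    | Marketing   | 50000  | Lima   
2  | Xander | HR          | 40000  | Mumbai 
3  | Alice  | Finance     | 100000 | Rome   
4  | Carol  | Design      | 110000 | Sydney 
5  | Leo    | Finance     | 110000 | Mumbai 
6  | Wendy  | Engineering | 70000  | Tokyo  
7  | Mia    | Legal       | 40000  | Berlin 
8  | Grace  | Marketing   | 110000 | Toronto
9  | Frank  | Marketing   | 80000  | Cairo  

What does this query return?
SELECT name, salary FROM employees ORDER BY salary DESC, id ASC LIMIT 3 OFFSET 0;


Sort by salary DESC (id ASC tiebreak), then skip 0 and take 3
Rows 1 through 3

3 rows:
Carol, 110000
Leo, 110000
Grace, 110000


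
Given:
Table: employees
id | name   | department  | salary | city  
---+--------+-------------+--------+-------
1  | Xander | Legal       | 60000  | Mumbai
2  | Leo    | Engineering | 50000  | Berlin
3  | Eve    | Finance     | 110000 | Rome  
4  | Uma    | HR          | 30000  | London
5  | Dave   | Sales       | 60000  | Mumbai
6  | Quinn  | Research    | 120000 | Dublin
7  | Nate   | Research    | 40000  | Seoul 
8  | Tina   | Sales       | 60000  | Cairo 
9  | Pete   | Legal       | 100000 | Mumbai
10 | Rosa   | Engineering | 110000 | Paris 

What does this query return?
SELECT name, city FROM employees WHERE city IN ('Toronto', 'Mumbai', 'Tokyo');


Filtering: city IN ('Toronto', 'Mumbai', 'Tokyo')
Matching: 3 rows

3 rows:
Xander, Mumbai
Dave, Mumbai
Pete, Mumbai


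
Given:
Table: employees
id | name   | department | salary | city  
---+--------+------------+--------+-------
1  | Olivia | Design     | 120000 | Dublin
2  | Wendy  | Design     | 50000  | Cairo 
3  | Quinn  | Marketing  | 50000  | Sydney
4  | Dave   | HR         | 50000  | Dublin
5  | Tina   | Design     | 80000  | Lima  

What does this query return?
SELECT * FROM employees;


SELECT * returns all 5 rows with all columns

5 rows:
1, Olivia, Design, 120000, Dublin
2, Wendy, Design, 50000, Cairo
3, Quinn, Marketing, 50000, Sydney
4, Dave, HR, 50000, Dublin
5, Tina, Design, 80000, Lima


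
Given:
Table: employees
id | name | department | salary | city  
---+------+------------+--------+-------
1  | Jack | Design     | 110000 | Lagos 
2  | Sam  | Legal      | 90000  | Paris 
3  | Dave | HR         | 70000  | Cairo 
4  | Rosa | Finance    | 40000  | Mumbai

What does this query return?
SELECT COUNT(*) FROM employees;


COUNT(*) counts all rows

4


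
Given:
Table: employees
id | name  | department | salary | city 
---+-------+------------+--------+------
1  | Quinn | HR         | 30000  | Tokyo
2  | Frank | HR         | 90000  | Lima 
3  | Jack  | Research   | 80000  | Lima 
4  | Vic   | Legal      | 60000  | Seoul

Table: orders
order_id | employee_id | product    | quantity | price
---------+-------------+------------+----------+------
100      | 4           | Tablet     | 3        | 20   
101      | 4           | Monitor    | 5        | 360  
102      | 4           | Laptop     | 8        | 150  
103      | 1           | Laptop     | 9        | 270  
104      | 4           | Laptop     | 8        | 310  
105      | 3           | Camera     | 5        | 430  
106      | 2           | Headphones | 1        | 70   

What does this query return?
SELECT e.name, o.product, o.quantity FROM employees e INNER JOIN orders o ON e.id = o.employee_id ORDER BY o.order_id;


Joining employees.id = orders.employee_id:
  employee Vic (id=4) -> order Tablet
  employee Vic (id=4) -> order Monitor
  employee Vic (id=4) -> order Laptop
  employee Quinn (id=1) -> order Laptop
  employee Vic (id=4) -> order Laptop
  employee Jack (id=3) -> order Camera
  employee Frank (id=2) -> order Headphones


7 rows:
Vic, Tablet, 3
Vic, Monitor, 5
Vic, Laptop, 8
Quinn, Laptop, 9
Vic, Laptop, 8
Jack, Camera, 5
Frank, Headphones, 1


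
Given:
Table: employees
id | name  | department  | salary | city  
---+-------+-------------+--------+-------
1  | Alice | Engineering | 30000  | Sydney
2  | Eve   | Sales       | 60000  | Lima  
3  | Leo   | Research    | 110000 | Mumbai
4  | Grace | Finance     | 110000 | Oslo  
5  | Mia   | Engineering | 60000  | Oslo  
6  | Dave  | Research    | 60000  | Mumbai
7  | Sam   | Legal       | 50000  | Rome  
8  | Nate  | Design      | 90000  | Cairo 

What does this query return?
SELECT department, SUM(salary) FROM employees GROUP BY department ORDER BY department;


Summing salary within each department:
  Design: 90000 = 90000
  Engineering: 30000 + 60000 = 90000
  Finance: 110000 = 110000
  Legal: 50000 = 50000
  Research: 110000 + 60000 = 170000
  Sales: 60000 = 60000


6 groups:
Design, 90000
Engineering, 90000
Finance, 110000
Legal, 50000
Research, 170000
Sales, 60000


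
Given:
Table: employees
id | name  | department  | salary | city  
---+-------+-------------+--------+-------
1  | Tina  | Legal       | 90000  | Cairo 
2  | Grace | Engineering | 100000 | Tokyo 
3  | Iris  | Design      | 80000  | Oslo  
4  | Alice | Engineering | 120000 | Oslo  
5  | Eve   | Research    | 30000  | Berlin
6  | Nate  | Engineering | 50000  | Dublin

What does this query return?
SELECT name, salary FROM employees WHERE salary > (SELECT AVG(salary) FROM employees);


Subquery: AVG(salary) = 78333.33
Filtering: salary > 78333.33
  Tina (90000) -> MATCH
  Grace (100000) -> MATCH
  Iris (80000) -> MATCH
  Alice (120000) -> MATCH


4 rows:
Tina, 90000
Grace, 100000
Iris, 80000
Alice, 120000


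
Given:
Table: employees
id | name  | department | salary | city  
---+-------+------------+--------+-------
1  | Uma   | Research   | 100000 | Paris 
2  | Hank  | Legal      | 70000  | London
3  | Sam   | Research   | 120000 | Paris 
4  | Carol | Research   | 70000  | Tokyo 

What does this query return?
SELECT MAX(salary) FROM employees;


Salaries: 100000, 70000, 120000, 70000
MAX = 120000

120000


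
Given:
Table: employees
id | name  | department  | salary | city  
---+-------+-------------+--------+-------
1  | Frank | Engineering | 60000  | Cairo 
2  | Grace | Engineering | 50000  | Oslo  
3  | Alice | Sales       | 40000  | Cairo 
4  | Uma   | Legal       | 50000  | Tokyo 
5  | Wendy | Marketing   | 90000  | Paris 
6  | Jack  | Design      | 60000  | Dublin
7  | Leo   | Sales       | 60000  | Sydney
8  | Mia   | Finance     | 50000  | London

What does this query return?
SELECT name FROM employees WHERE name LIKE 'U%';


LIKE 'U%' matches names starting with 'U'
Matching: 1

1 rows:
Uma


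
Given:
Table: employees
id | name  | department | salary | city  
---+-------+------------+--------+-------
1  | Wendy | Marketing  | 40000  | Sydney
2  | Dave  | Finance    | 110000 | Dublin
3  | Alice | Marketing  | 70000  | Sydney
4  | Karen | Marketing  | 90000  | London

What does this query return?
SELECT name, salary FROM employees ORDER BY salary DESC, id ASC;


Sorting by salary DESC, then id ASC for ties

4 rows:
Dave, 110000
Karen, 90000
Alice, 70000
Wendy, 40000


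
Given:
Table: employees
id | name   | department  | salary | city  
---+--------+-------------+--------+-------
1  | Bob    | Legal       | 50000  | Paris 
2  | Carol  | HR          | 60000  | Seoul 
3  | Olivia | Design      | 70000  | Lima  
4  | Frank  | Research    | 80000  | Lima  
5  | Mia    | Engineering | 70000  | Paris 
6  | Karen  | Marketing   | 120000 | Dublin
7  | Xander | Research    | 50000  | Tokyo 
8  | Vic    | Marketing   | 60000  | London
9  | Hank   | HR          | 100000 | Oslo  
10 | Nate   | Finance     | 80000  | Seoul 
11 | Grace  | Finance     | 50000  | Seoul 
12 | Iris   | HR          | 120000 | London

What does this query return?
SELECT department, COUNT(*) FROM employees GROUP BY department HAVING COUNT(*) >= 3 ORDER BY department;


Groups with count >= 3:
  HR: 3 -> PASS
  Design: 1 -> filtered out
  Engineering: 1 -> filtered out
  Finance: 2 -> filtered out
  Legal: 1 -> filtered out
  Marketing: 2 -> filtered out
  Research: 2 -> filtered out


1 groups:
HR, 3


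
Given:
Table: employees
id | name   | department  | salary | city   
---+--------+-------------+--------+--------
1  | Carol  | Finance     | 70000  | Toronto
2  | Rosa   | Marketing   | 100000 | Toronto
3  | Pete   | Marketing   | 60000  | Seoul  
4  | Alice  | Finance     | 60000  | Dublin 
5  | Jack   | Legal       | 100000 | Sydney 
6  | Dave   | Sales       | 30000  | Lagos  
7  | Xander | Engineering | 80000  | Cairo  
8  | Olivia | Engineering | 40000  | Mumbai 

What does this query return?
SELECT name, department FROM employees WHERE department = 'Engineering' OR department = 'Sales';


Filtering: department = 'Engineering' OR 'Sales'
Matching: 3 rows

3 rows:
Dave, Sales
Xander, Engineering
Olivia, Engineering


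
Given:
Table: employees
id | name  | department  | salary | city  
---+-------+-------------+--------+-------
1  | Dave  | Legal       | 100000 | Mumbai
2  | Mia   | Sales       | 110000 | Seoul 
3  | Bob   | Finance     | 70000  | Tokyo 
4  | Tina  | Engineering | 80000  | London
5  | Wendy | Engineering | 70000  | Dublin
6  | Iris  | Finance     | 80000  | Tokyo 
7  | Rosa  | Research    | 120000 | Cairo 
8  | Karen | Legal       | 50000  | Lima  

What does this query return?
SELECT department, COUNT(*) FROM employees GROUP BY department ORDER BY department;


Assigning each row to its department group:
  Dave -> Legal
  Mia -> Sales
  Bob -> Finance
  Tina -> Engineering
  Wendy -> Engineering
  Iris -> Finance
  Rosa -> Research
  Karen -> Legal


5 groups:
Engineering, 2
Finance, 2
Legal, 2
Research, 1
Sales, 1


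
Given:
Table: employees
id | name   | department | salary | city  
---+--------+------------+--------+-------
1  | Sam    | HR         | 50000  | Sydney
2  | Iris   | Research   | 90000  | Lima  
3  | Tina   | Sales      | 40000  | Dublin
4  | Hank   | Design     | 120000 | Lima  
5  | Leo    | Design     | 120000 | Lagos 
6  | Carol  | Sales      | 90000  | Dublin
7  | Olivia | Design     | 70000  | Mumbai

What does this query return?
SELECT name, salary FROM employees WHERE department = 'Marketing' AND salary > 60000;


Filtering: department = 'Marketing' AND salary > 60000
Matching: 0 rows

Empty result set (0 rows)


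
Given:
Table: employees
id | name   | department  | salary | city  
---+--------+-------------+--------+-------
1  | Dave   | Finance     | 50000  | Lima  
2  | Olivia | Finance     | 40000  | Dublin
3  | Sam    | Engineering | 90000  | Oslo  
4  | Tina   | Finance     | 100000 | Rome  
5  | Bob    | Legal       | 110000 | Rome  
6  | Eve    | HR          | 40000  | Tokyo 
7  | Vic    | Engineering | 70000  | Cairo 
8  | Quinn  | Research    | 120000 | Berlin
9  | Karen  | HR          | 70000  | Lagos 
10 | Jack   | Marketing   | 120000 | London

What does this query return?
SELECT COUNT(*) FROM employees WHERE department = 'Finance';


Counting rows where department = 'Finance'
  Dave -> MATCH
  Olivia -> MATCH
  Tina -> MATCH


3


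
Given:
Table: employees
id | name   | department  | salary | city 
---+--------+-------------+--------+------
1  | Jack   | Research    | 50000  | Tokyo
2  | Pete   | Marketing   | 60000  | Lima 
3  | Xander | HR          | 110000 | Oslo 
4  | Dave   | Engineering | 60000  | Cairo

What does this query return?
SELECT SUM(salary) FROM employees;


SUM(salary) = 50000 + 60000 + 110000 + 60000 = 280000

280000


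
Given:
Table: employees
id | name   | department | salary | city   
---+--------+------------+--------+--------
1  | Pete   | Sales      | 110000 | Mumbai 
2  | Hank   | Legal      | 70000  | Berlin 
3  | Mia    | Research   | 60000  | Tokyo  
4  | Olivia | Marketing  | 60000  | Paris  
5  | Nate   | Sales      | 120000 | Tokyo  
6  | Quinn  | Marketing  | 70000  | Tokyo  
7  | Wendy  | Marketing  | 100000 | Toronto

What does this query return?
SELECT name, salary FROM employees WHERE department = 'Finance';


Filtering: department = 'Finance'
Matching rows: 0

Empty result set (0 rows)


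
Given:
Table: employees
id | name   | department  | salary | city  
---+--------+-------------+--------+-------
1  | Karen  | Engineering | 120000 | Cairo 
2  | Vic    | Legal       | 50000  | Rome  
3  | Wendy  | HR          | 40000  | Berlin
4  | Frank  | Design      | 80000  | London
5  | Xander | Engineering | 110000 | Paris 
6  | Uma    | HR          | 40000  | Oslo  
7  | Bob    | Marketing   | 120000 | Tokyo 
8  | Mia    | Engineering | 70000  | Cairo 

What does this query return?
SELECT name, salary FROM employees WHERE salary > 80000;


Filtering: salary > 80000
Matching: 3 rows

3 rows:
Karen, 120000
Xander, 110000
Bob, 120000


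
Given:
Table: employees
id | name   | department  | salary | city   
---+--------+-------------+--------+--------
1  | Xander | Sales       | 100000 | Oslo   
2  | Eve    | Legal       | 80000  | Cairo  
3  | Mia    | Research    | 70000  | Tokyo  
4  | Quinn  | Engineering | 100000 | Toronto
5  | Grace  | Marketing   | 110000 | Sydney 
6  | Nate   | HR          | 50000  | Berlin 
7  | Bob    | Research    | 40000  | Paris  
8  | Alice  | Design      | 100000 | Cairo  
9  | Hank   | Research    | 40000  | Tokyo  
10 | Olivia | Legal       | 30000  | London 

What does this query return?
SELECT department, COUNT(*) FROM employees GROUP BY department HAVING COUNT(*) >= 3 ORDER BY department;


Groups with count >= 3:
  Research: 3 -> PASS
  Design: 1 -> filtered out
  Engineering: 1 -> filtered out
  HR: 1 -> filtered out
  Legal: 2 -> filtered out
  Marketing: 1 -> filtered out
  Sales: 1 -> filtered out


1 groups:
Research, 3


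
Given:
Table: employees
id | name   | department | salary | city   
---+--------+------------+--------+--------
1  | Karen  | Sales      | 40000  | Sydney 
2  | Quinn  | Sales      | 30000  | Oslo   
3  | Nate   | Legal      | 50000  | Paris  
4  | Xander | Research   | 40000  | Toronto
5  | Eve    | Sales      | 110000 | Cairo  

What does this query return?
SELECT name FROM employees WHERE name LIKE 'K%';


LIKE 'K%' matches names starting with 'K'
Matching: 1

1 rows:
Karen


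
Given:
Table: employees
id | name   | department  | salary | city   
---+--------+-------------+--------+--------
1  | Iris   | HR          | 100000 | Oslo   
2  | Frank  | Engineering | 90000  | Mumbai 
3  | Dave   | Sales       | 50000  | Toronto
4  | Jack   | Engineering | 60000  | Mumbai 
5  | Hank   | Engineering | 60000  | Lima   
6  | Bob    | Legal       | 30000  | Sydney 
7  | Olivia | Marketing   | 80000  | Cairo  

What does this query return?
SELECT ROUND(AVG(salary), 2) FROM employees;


SUM(salary) = 470000
COUNT = 7
ROUND(AVG, 2) = ROUND(470000 / 7, 2) = 67142.86

67142.86


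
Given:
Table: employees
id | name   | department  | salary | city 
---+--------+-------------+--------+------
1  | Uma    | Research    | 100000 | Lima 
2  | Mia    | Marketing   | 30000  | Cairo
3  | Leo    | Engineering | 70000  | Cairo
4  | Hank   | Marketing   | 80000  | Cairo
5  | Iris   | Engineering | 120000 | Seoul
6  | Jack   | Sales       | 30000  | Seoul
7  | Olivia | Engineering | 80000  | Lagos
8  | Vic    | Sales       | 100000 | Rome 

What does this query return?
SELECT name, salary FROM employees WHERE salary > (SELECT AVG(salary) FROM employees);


Subquery: AVG(salary) = 76250.0
Filtering: salary > 76250.0
  Uma (100000) -> MATCH
  Hank (80000) -> MATCH
  Iris (120000) -> MATCH
  Olivia (80000) -> MATCH
  Vic (100000) -> MATCH


5 rows:
Uma, 100000
Hank, 80000
Iris, 120000
Olivia, 80000
Vic, 100000


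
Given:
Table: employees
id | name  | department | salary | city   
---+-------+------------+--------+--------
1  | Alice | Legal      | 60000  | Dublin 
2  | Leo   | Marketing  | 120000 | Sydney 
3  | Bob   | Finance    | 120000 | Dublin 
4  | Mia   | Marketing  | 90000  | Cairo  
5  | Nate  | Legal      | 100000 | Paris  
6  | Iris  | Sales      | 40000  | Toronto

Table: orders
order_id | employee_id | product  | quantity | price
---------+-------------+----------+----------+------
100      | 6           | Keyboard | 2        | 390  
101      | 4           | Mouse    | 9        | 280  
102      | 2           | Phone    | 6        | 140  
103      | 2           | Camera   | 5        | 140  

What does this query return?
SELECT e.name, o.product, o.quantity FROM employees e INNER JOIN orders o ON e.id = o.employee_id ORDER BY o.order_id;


Joining employees.id = orders.employee_id:
  employee Iris (id=6) -> order Keyboard
  employee Mia (id=4) -> order Mouse
  employee Leo (id=2) -> order Phone
  employee Leo (id=2) -> order Camera


4 rows:
Iris, Keyboard, 2
Mia, Mouse, 9
Leo, Phone, 6
Leo, Camera, 5


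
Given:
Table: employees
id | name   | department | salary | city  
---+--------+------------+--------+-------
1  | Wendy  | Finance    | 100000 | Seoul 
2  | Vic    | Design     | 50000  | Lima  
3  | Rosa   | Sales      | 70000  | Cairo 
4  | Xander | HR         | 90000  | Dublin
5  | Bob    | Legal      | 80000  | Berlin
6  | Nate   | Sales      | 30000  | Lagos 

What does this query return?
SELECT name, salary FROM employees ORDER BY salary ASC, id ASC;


Sorting by salary ASC, then id ASC for ties

6 rows:
Nate, 30000
Vic, 50000
Rosa, 70000
Bob, 80000
Xander, 90000
Wendy, 100000


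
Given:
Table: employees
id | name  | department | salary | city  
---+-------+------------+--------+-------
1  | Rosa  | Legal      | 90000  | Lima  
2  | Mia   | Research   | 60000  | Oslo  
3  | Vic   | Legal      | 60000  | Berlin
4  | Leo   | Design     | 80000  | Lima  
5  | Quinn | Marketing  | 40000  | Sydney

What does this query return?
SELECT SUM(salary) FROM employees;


SUM(salary) = 90000 + 60000 + 60000 + 80000 + 40000 = 330000

330000


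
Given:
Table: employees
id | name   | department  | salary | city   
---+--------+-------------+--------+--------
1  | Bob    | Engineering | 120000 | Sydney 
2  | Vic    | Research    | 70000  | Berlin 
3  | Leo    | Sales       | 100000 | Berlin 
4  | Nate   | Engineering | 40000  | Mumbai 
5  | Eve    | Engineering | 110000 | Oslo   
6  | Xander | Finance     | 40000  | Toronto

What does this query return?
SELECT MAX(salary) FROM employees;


Salaries: 120000, 70000, 100000, 40000, 110000, 40000
MAX = 120000

120000


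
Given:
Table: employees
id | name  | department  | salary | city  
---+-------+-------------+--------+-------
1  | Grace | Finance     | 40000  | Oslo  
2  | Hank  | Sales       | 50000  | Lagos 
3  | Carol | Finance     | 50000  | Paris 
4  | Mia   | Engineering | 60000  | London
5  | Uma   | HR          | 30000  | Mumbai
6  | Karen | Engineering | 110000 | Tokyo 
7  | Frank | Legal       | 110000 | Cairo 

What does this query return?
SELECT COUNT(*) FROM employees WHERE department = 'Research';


Counting rows where department = 'Research'


0


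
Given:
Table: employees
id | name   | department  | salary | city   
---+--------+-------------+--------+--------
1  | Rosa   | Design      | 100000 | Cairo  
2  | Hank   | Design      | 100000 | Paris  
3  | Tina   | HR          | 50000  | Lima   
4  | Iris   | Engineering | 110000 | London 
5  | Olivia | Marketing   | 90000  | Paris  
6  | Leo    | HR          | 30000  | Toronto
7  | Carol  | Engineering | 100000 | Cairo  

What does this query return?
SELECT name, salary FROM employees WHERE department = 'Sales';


Filtering: department = 'Sales'
Matching rows: 0

Empty result set (0 rows)


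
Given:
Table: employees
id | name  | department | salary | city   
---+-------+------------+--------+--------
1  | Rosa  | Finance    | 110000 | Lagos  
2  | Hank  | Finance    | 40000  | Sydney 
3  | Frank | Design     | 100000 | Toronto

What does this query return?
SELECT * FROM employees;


SELECT * returns all 3 rows with all columns

3 rows:
1, Rosa, Finance, 110000, Lagos
2, Hank, Finance, 40000, Sydney
3, Frank, Design, 100000, Toronto


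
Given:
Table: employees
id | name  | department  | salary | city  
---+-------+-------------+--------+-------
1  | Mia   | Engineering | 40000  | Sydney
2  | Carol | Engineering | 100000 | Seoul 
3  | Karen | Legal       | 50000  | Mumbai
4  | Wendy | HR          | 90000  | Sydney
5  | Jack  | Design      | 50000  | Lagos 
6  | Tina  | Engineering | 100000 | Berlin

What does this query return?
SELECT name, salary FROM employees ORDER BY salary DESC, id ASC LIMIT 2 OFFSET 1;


Sort by salary DESC (id ASC tiebreak), then skip 1 and take 2
Rows 2 through 3

2 rows:
Tina, 100000
Wendy, 90000


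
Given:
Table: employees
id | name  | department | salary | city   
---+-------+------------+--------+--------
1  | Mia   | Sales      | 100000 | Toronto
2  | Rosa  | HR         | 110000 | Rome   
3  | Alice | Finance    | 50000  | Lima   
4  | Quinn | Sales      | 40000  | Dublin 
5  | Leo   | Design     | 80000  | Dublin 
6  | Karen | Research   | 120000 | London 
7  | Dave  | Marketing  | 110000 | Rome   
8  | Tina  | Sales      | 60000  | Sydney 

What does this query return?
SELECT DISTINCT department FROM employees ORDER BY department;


All 'department' values (row order): Sales, HR, Finance, Sales, Design, Research, Marketing, Sales
Removing duplicates leaves 6 unique value(s).

6 values:
Design
Finance
HR
Marketing
Research
Sales
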